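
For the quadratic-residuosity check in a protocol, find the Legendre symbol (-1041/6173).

Reduce the numerator: -1041 ≡ 5132 (mod 6173), so (-1041/6173) = (5132/6173).
Factor out 2: 5132 = 2^2·1283. Since 6173 ≡ 5 (mod 8), (2/6173) = -1, and (2/6173)^2 = +1. Now have (1283/6173).
6173 ≡ 1 (mod 4), so quadratic reciprocity gives (1283/6173) = (6173/1283). Reduce: 6173 ≡ 1041 (mod 1283). Now have (1041/1283).
1041 ≡ 1 (mod 4), so quadratic reciprocity gives (1041/1283) = (1283/1041). Reduce: 1283 ≡ 242 (mod 1041). Now have (242/1041).
Factor out 2: 242 = 2·121. Since 1041 ≡ 1 (mod 8), (2/1041) = +1. Now have (121/1041).
121 ≡ 1 (mod 4), so quadratic reciprocity gives (121/1041) = (1041/121). Reduce: 1041 ≡ 73 (mod 121). Now have (73/121).
73 ≡ 1 (mod 4), so quadratic reciprocity gives (73/121) = (121/73). Reduce: 121 ≡ 48 (mod 73). Now have (48/73).
Factor out 2: 48 = 2^4·3. Since 73 ≡ 1 (mod 8), (2/73) = +1, and (2/73)^4 = +1. Now have (3/73).
73 ≡ 1 (mod 4), so quadratic reciprocity gives (3/73) = (73/3). Reduce: 73 ≡ 1 (mod 3). Now have (1/3).
(1/3) = 1. Collecting the sign factors: 1.

1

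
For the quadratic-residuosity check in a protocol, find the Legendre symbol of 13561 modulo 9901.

Reduce the numerator: 13561 ≡ 3660 (mod 9901), so (13561/9901) = (3660/9901).
Factor out 2: 3660 = 2^2·915. Since 9901 ≡ 5 (mod 8), (2/9901) = -1, and (2/9901)^2 = +1. Now have (915/9901).
9901 ≡ 1 (mod 4), so quadratic reciprocity gives (915/9901) = (9901/915). Reduce: 9901 ≡ 751 (mod 915). Now have (751/915).
Both 751 ≡ 3 and 915 ≡ 3 (mod 4), so reciprocity gives (751/915) = -(915/751). Reduce: 915 ≡ 164 (mod 751). Now have -(164/751).
Factor out 2: 164 = 2^2·41. Since 751 ≡ 7 (mod 8), (2/751) = +1, and (2/751)^2 = +1. Now have -(41/751).
41 ≡ 1 (mod 4), so quadratic reciprocity gives (41/751) = (751/41). Reduce: 751 ≡ 13 (mod 41). Now have -(13/41).
13 ≡ 1 (mod 4), so quadratic reciprocity gives (13/41) = (41/13). Reduce: 41 ≡ 2 (mod 13). Now have -(2/13).
Factor out 2: 2 = 2. Since 13 ≡ 5 (mod 8), (2/13) = -1. Now have (1/13).
(1/13) = 1. Collecting the sign factors: 1.

1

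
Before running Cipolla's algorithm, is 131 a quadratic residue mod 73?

Reduce the numerator: 131 ≡ 58 (mod 73), so (131|73) = (58|73).
Factor out 2: 58 = 2·29. Since 73 ≡ 1 (mod 8), (2|73) = +1. Now have (29|73).
29 ≡ 1 (mod 4), so quadratic reciprocity gives (29|73) = (73|29). Reduce: 73 ≡ 15 (mod 29). Now have (15|29).
29 ≡ 1 (mod 4), so quadratic reciprocity gives (15|29) = (29|15). Reduce: 29 ≡ 14 (mod 15). Now have (14|15).
Factor out 2: 14 = 2·7. Since 15 ≡ 7 (mod 8), (2|15) = +1. Now have (7|15).
Both 7 ≡ 3 and 15 ≡ 3 (mod 4), so reciprocity gives (7|15) = -(15|7). Reduce: 15 ≡ 1 (mod 7). Now have -(1|7).
(1|7) = 1. Collecting the sign factors: -1.
The Legendre symbol is -1, so x^2 ≡ 131 (mod 73) has no solution.

no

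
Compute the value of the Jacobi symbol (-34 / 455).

-1

(-34 / 455)
  = (421 / 455)    [-34 ≡ 421 mod 455]
  = (455 / 421)    [QR: 421 ≡ 1 mod 4, sign kept]
  = (34 / 421)    [455 ≡ 34 mod 421]
  = -(17 / 421)    [421 ≡ 5 mod 8 ⇒ (2 / 421) = -1]
  = -(421 / 17)    [QR: 17 ≡ 1 mod 4, sign kept]
  = -(13 / 17)    [421 ≡ 13 mod 17]
  = -(17 / 13)    [QR: 13 ≡ 1 mod 4, sign kept]
  = -(4 / 13)    [17 ≡ 4 mod 13]
  = -(1 / 13)    [13 ≡ 5 mod 8 ⇒ (2 / 13)^2 = +1]
  = -1    [(1 / 13) = 1]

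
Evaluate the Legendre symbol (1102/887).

(1102/887)
  = (215/887)    [1102 ≡ 215 mod 887]
  = -(887/215)    [QR: both ≡ 3 mod 4, sign flips]
  = -(27/215)    [887 ≡ 27 mod 215]
  = (215/27)    [QR: both ≡ 3 mod 4, sign flips]
  = (26/27)    [215 ≡ 26 mod 27]
  = -(13/27)    [27 ≡ 3 mod 8 ⇒ (2/27) = -1]
  = -(27/13)    [QR: 13 ≡ 1 mod 4, sign kept]
  = -(1/13)    [27 ≡ 1 mod 13]
  = -1    [(1/13) = 1]

-1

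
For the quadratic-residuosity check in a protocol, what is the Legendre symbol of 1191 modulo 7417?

(1191/7417)
  = (7417/1191)    [QR: 7417 ≡ 1 mod 4, sign kept]
  = (271/1191)    [7417 ≡ 271 mod 1191]
  = -(1191/271)    [QR: both ≡ 3 mod 4, sign flips]
  = -(107/271)    [1191 ≡ 107 mod 271]
  = (271/107)    [QR: both ≡ 3 mod 4, sign flips]
  = (57/107)    [271 ≡ 57 mod 107]
  = (107/57)    [QR: 57 ≡ 1 mod 4, sign kept]
  = (50/57)    [107 ≡ 50 mod 57]
  = (25/57)    [57 ≡ 1 mod 8 ⇒ (2/57) = +1]
  = (57/25)    [QR: 25 ≡ 1 mod 4, sign kept]
  = (7/25)    [57 ≡ 7 mod 25]
  = (25/7)    [QR: 25 ≡ 1 mod 4, sign kept]
  = (4/7)    [25 ≡ 4 mod 7]
  = (1/7)    [7 ≡ 7 mod 8 ⇒ (2/7)^2 = +1]
  = 1    [(1/7) = 1]

1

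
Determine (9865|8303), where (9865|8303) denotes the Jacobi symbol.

-1

Reduce the numerator: 9865 ≡ 1562 (mod 8303), so (9865|8303) = (1562|8303).
Factor out 2: 1562 = 2·781. Since 8303 ≡ 7 (mod 8), (2|8303) = +1. Now have (781|8303).
781 ≡ 1 (mod 4), so quadratic reciprocity gives (781|8303) = (8303|781). Reduce: 8303 ≡ 493 (mod 781). Now have (493|781).
493 ≡ 1 (mod 4), so quadratic reciprocity gives (493|781) = (781|493). Reduce: 781 ≡ 288 (mod 493). Now have (288|493).
Factor out 2: 288 = 2^5·9. Since 493 ≡ 5 (mod 8), (2|493) = -1, and (2|493)^5 = -1. Now have -(9|493).
9 ≡ 1 (mod 4), so quadratic reciprocity gives (9|493) = (493|9). Reduce: 493 ≡ 7 (mod 9). Now have -(7|9).
9 ≡ 1 (mod 4), so quadratic reciprocity gives (7|9) = (9|7). Reduce: 9 ≡ 2 (mod 7). Now have -(2|7).
Factor out 2: 2 = 2. Since 7 ≡ 7 (mod 8), (2|7) = +1. Now have -(1|7).
(1|7) = 1. Collecting the sign factors: -1.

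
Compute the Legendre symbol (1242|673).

(1242|673)
  = (569|673)    [1242 ≡ 569 mod 673]
  = (673|569)    [QR: 569 ≡ 1 mod 4, sign kept]
  = (104|569)    [673 ≡ 104 mod 569]
  = (13|569)    [569 ≡ 1 mod 8 ⇒ (2|569)^3 = +1]
  = (569|13)    [QR: 13 ≡ 1 mod 4, sign kept]
  = (10|13)    [569 ≡ 10 mod 13]
  = -(5|13)    [13 ≡ 5 mod 8 ⇒ (2|13) = -1]
  = -(13|5)    [QR: 5 ≡ 1 mod 4, sign kept]
  = -(3|5)    [13 ≡ 3 mod 5]
  = -(5|3)    [QR: 5 ≡ 1 mod 4, sign kept]
  = -(2|3)    [5 ≡ 2 mod 3]
  = (1|3)    [3 ≡ 3 mod 8 ⇒ (2|3) = -1]
  = 1    [(1|3) = 1]

1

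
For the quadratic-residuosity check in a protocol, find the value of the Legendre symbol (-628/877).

-1

(-628/877)
  = (628/877)    [877 ≡ 1 mod 4 ⇒ (-1/877) = +1]
  = (157/877)    [877 ≡ 5 mod 8 ⇒ (2/877)^2 = +1]
  = (877/157)    [QR: 157 ≡ 1 mod 4, sign kept]
  = (92/157)    [877 ≡ 92 mod 157]
  = (23/157)    [157 ≡ 5 mod 8 ⇒ (2/157)^2 = +1]
  = (157/23)    [QR: 157 ≡ 1 mod 4, sign kept]
  = (19/23)    [157 ≡ 19 mod 23]
  = -(23/19)    [QR: both ≡ 3 mod 4, sign flips]
  = -(4/19)    [23 ≡ 4 mod 19]
  = -(1/19)    [19 ≡ 3 mod 8 ⇒ (2/19)^2 = +1]
  = -1    [(1/19) = 1]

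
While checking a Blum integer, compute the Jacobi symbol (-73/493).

1

(-73/493)
  = (73/493)    [493 ≡ 1 mod 4 ⇒ (-1/493) = +1]
  = (493/73)    [QR: 73 ≡ 1 mod 4, sign kept]
  = (55/73)    [493 ≡ 55 mod 73]
  = (73/55)    [QR: 73 ≡ 1 mod 4, sign kept]
  = (18/55)    [73 ≡ 18 mod 55]
  = (9/55)    [55 ≡ 7 mod 8 ⇒ (2/55) = +1]
  = (55/9)    [QR: 9 ≡ 1 mod 4, sign kept]
  = (1/9)    [55 ≡ 1 mod 9]
  = 1    [(1/9) = 1]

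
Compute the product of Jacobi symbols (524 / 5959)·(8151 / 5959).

By multiplicativity, (524·8151 / 5959) = (524 / 5959)·(8151 / 5959).
First factor (524 / 5959):
Factor out 2: 524 = 2^2·131. Since 5959 ≡ 7 (mod 8), (2 / 5959) = +1, and (2 / 5959)^2 = +1. Now have (131 / 5959).
Both 131 ≡ 3 and 5959 ≡ 3 (mod 4), so reciprocity gives (131 / 5959) = -(5959 / 131). Reduce: 5959 ≡ 64 (mod 131). Now have -(64 / 131).
Factor out 2: 64 = 2^6. Since 131 ≡ 3 (mod 8), (2 / 131) = -1, and (2 / 131)^6 = +1. Now have -(1 / 131).
(1 / 131) = 1. Collecting the sign factors: -1.
Second factor (8151 / 5959):
Reduce the numerator: 8151 ≡ 2192 (mod 5959), so (8151 / 5959) = (2192 / 5959).
Factor out 2: 2192 = 2^4·137. Since 5959 ≡ 7 (mod 8), (2 / 5959) = +1, and (2 / 5959)^4 = +1. Now have (137 / 5959).
137 ≡ 1 (mod 4), so quadratic reciprocity gives (137 / 5959) = (5959 / 137). Reduce: 5959 ≡ 68 (mod 137). Now have (68 / 137).
Factor out 2: 68 = 2^2·17. Since 137 ≡ 1 (mod 8), (2 / 137) = +1, and (2 / 137)^2 = +1. Now have (17 / 137).
17 ≡ 1 (mod 4), so quadratic reciprocity gives (17 / 137) = (137 / 17). Reduce: 137 ≡ 1 (mod 17). Now have (1 / 17).
(1 / 17) = 1. Collecting the sign factors: 1.
Product: (-1)·(1) = -1.

-1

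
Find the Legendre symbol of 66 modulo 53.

1

(66|53)
  = (13|53)    [66 ≡ 13 mod 53]
  = (53|13)    [QR: 13 ≡ 1 mod 4, sign kept]
  = (1|13)    [53 ≡ 1 mod 13]
  = 1    [(1|13) = 1]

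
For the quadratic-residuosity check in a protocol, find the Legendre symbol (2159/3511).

Both 2159 ≡ 3 and 3511 ≡ 3 (mod 4), so reciprocity gives (2159/3511) = -(3511/2159). Reduce: 3511 ≡ 1352 (mod 2159). Now have -(1352/2159).
Factor out 2: 1352 = 2^3·169. Since 2159 ≡ 7 (mod 8), (2/2159) = +1, and (2/2159)^3 = +1. Now have -(169/2159).
169 ≡ 1 (mod 4), so quadratic reciprocity gives (169/2159) = (2159/169). Reduce: 2159 ≡ 131 (mod 169). Now have -(131/169).
169 ≡ 1 (mod 4), so quadratic reciprocity gives (131/169) = (169/131). Reduce: 169 ≡ 38 (mod 131). Now have -(38/131).
Factor out 2: 38 = 2·19. Since 131 ≡ 3 (mod 8), (2/131) = -1. Now have (19/131).
Both 19 ≡ 3 and 131 ≡ 3 (mod 4), so reciprocity gives (19/131) = -(131/19). Reduce: 131 ≡ 17 (mod 19). Now have -(17/19).
17 ≡ 1 (mod 4), so quadratic reciprocity gives (17/19) = (19/17). Reduce: 19 ≡ 2 (mod 17). Now have -(2/17).
Factor out 2: 2 = 2. Since 17 ≡ 1 (mod 8), (2/17) = +1. Now have -(1/17).
(1/17) = 1. Collecting the sign factors: -1.

-1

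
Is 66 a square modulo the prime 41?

yes

(66/41)
  = (25/41)    [66 ≡ 25 mod 41]
  = (41/25)    [QR: 25 ≡ 1 mod 4, sign kept]
  = (16/25)    [41 ≡ 16 mod 25]
  = (1/25)    [25 ≡ 1 mod 8 ⇒ (2/25)^4 = +1]
  = 1    [(1/25) = 1]
The Legendre symbol is 1, so x^2 ≡ 66 (mod 41) has solution.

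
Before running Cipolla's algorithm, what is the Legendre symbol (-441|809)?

(-441|809)
  = (368|809)    [-441 ≡ 368 mod 809]
  = (23|809)    [809 ≡ 1 mod 8 ⇒ (2|809)^4 = +1]
  = (809|23)    [QR: 809 ≡ 1 mod 4, sign kept]
  = (4|23)    [809 ≡ 4 mod 23]
  = (1|23)    [23 ≡ 7 mod 8 ⇒ (2|23)^2 = +1]
  = 1    [(1|23) = 1]

1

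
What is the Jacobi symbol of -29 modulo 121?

(-29/121)
  = (92/121)    [-29 ≡ 92 mod 121]
  = (23/121)    [121 ≡ 1 mod 8 ⇒ (2/121)^2 = +1]
  = (121/23)    [QR: 121 ≡ 1 mod 4, sign kept]
  = (6/23)    [121 ≡ 6 mod 23]
  = (3/23)    [23 ≡ 7 mod 8 ⇒ (2/23) = +1]
  = -(23/3)    [QR: both ≡ 3 mod 4, sign flips]
  = -(2/3)    [23 ≡ 2 mod 3]
  = (1/3)    [3 ≡ 3 mod 8 ⇒ (2/3) = -1]
  = 1    [(1/3) = 1]

1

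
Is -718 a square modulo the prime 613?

no

Reduce the numerator: -718 ≡ 508 (mod 613), so (-718/613) = (508/613).
Factor out 2: 508 = 2^2·127. Since 613 ≡ 5 (mod 8), (2/613) = -1, and (2/613)^2 = +1. Now have (127/613).
613 ≡ 1 (mod 4), so quadratic reciprocity gives (127/613) = (613/127). Reduce: 613 ≡ 105 (mod 127). Now have (105/127).
105 ≡ 1 (mod 4), so quadratic reciprocity gives (105/127) = (127/105). Reduce: 127 ≡ 22 (mod 105). Now have (22/105).
Factor out 2: 22 = 2·11. Since 105 ≡ 1 (mod 8), (2/105) = +1. Now have (11/105).
105 ≡ 1 (mod 4), so quadratic reciprocity gives (11/105) = (105/11). Reduce: 105 ≡ 6 (mod 11). Now have (6/11).
Factor out 2: 6 = 2·3. Since 11 ≡ 3 (mod 8), (2/11) = -1. Now have -(3/11).
Both 3 ≡ 3 and 11 ≡ 3 (mod 4), so reciprocity gives (3/11) = -(11/3). Reduce: 11 ≡ 2 (mod 3). Now have (2/3).
Factor out 2: 2 = 2. Since 3 ≡ 3 (mod 8), (2/3) = -1. Now have -(1/3).
(1/3) = 1. Collecting the sign factors: -1.
The Legendre symbol is -1, so x^2 ≡ -718 (mod 613) has no solution.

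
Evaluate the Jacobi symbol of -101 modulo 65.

1

Reduce the numerator: -101 ≡ 29 (mod 65), so (-101 / 65) = (29 / 65).
29 ≡ 1 (mod 4), so quadratic reciprocity gives (29 / 65) = (65 / 29). Reduce: 65 ≡ 7 (mod 29). Now have (7 / 29).
29 ≡ 1 (mod 4), so quadratic reciprocity gives (7 / 29) = (29 / 7). Reduce: 29 ≡ 1 (mod 7). Now have (1 / 7).
(1 / 7) = 1. Collecting the sign factors: 1.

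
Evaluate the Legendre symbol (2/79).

(2/79)
  = (1/79)    [79 ≡ 7 mod 8 ⇒ (2/79) = +1]
  = 1    [(1/79) = 1]

1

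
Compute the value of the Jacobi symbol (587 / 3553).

3553 ≡ 1 (mod 4), so quadratic reciprocity gives (587 / 3553) = (3553 / 587). Reduce: 3553 ≡ 31 (mod 587). Now have (31 / 587).
Both 31 ≡ 3 and 587 ≡ 3 (mod 4), so reciprocity gives (31 / 587) = -(587 / 31). Reduce: 587 ≡ 29 (mod 31). Now have -(29 / 31).
29 ≡ 1 (mod 4), so quadratic reciprocity gives (29 / 31) = (31 / 29). Reduce: 31 ≡ 2 (mod 29). Now have -(2 / 29).
Factor out 2: 2 = 2. Since 29 ≡ 5 (mod 8), (2 / 29) = -1. Now have (1 / 29).
(1 / 29) = 1. Collecting the sign factors: 1.

1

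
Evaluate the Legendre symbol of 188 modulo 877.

Factor out 2: 188 = 2^2·47. Since 877 ≡ 5 (mod 8), (2|877) = -1, and (2|877)^2 = +1. Now have (47|877).
877 ≡ 1 (mod 4), so quadratic reciprocity gives (47|877) = (877|47). Reduce: 877 ≡ 31 (mod 47). Now have (31|47).
Both 31 ≡ 3 and 47 ≡ 3 (mod 4), so reciprocity gives (31|47) = -(47|31). Reduce: 47 ≡ 16 (mod 31). Now have -(16|31).
Factor out 2: 16 = 2^4. Since 31 ≡ 7 (mod 8), (2|31) = +1, and (2|31)^4 = +1. Now have -(1|31).
(1|31) = 1. Collecting the sign factors: -1.

-1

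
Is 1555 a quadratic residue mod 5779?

yes

Both 1555 ≡ 3 and 5779 ≡ 3 (mod 4), so reciprocity gives (1555|5779) = -(5779|1555). Reduce: 5779 ≡ 1114 (mod 1555). Now have -(1114|1555).
Factor out 2: 1114 = 2·557. Since 1555 ≡ 3 (mod 8), (2|1555) = -1. Now have (557|1555).
557 ≡ 1 (mod 4), so quadratic reciprocity gives (557|1555) = (1555|557). Reduce: 1555 ≡ 441 (mod 557). Now have (441|557).
441 ≡ 1 (mod 4), so quadratic reciprocity gives (441|557) = (557|441). Reduce: 557 ≡ 116 (mod 441). Now have (116|441).
Factor out 2: 116 = 2^2·29. Since 441 ≡ 1 (mod 8), (2|441) = +1, and (2|441)^2 = +1. Now have (29|441).
29 ≡ 1 (mod 4), so quadratic reciprocity gives (29|441) = (441|29). Reduce: 441 ≡ 6 (mod 29). Now have (6|29).
Factor out 2: 6 = 2·3. Since 29 ≡ 5 (mod 8), (2|29) = -1. Now have -(3|29).
29 ≡ 1 (mod 4), so quadratic reciprocity gives (3|29) = (29|3). Reduce: 29 ≡ 2 (mod 3). Now have -(2|3).
Factor out 2: 2 = 2. Since 3 ≡ 3 (mod 8), (2|3) = -1. Now have (1|3).
(1|3) = 1. Collecting the sign factors: 1.
The Legendre symbol is 1, so x^2 ≡ 1555 (mod 5779) has solution.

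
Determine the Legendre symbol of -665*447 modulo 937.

-1

By multiplicativity, (-665·447 / 937) = (-665 / 937)·(447 / 937).
First factor (-665 / 937):
Reduce the numerator: -665 ≡ 272 (mod 937), so (-665 / 937) = (272 / 937).
Factor out 2: 272 = 2^4·17. Since 937 ≡ 1 (mod 8), (2 / 937) = +1, and (2 / 937)^4 = +1. Now have (17 / 937).
17 ≡ 1 (mod 4), so quadratic reciprocity gives (17 / 937) = (937 / 17). Reduce: 937 ≡ 2 (mod 17). Now have (2 / 17).
Factor out 2: 2 = 2. Since 17 ≡ 1 (mod 8), (2 / 17) = +1. Now have (1 / 17).
(1 / 17) = 1. Collecting the sign factors: 1.
Second factor (447 / 937):
937 ≡ 1 (mod 4), so quadratic reciprocity gives (447 / 937) = (937 / 447). Reduce: 937 ≡ 43 (mod 447). Now have (43 / 447).
Both 43 ≡ 3 and 447 ≡ 3 (mod 4), so reciprocity gives (43 / 447) = -(447 / 43). Reduce: 447 ≡ 17 (mod 43). Now have -(17 / 43).
17 ≡ 1 (mod 4), so quadratic reciprocity gives (17 / 43) = (43 / 17). Reduce: 43 ≡ 9 (mod 17). Now have -(9 / 17).
9 ≡ 1 (mod 4), so quadratic reciprocity gives (9 / 17) = (17 / 9). Reduce: 17 ≡ 8 (mod 9). Now have -(8 / 9).
Factor out 2: 8 = 2^3. Since 9 ≡ 1 (mod 8), (2 / 9) = +1, and (2 / 9)^3 = +1. Now have -(1 / 9).
(1 / 9) = 1. Collecting the sign factors: -1.
Product: (1)·(-1) = -1.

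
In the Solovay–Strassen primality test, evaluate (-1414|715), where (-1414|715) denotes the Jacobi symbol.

1

Pull out -1: (-1414|715) = (-1|715)·(1414|715). Since 715 ≡ 3 (mod 4), (-1|715) = -1. Now have -(1414|715).
Reduce the numerator: 1414 ≡ 699 (mod 715), so (1414|715) = (699|715).
Both 699 ≡ 3 and 715 ≡ 3 (mod 4), so reciprocity gives (699|715) = -(715|699). Reduce: 715 ≡ 16 (mod 699). Now have (16|699).
Factor out 2: 16 = 2^4. Since 699 ≡ 3 (mod 8), (2|699) = -1, and (2|699)^4 = +1. Now have (1|699).
(1|699) = 1. Collecting the sign factors: 1.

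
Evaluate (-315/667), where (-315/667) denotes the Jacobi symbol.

(-315/667)
  = (352/667)    [-315 ≡ 352 mod 667]
  = -(11/667)    [667 ≡ 3 mod 8 ⇒ (2/667)^5 = -1]
  = (667/11)    [QR: both ≡ 3 mod 4, sign flips]
  = (7/11)    [667 ≡ 7 mod 11]
  = -(11/7)    [QR: both ≡ 3 mod 4, sign flips]
  = -(4/7)    [11 ≡ 4 mod 7]
  = -(1/7)    [7 ≡ 7 mod 8 ⇒ (2/7)^2 = +1]
  = -1    [(1/7) = 1]

-1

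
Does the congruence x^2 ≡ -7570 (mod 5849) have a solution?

no

(-7570|5849)
  = (4128|5849)    [-7570 ≡ 4128 mod 5849]
  = (129|5849)    [5849 ≡ 1 mod 8 ⇒ (2|5849)^5 = +1]
  = (5849|129)    [QR: 129 ≡ 1 mod 4, sign kept]
  = (44|129)    [5849 ≡ 44 mod 129]
  = (11|129)    [129 ≡ 1 mod 8 ⇒ (2|129)^2 = +1]
  = (129|11)    [QR: 129 ≡ 1 mod 4, sign kept]
  = (8|11)    [129 ≡ 8 mod 11]
  = -(1|11)    [11 ≡ 3 mod 8 ⇒ (2|11)^3 = -1]
  = -1    [(1|11) = 1]
The Legendre symbol is -1, so x^2 ≡ -7570 (mod 5849) has no solution.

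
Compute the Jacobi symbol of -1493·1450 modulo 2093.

-1

By multiplicativity, (-1493·1450/2093) = (-1493/2093)·(1450/2093).
First factor (-1493/2093):
(-1493/2093)
  = (1493/2093)    [2093 ≡ 1 mod 4 ⇒ (-1/2093) = +1]
  = (2093/1493)    [QR: 1493 ≡ 1 mod 4, sign kept]
  = (600/1493)    [2093 ≡ 600 mod 1493]
  = -(75/1493)    [1493 ≡ 5 mod 8 ⇒ (2/1493)^3 = -1]
  = -(1493/75)    [QR: 1493 ≡ 1 mod 4, sign kept]
  = -(68/75)    [1493 ≡ 68 mod 75]
  = -(17/75)    [75 ≡ 3 mod 8 ⇒ (2/75)^2 = +1]
  = -(75/17)    [QR: 17 ≡ 1 mod 4, sign kept]
  = -(7/17)    [75 ≡ 7 mod 17]
  = -(17/7)    [QR: 17 ≡ 1 mod 4, sign kept]
  = -(3/7)    [17 ≡ 3 mod 7]
  = (7/3)    [QR: both ≡ 3 mod 4, sign flips]
  = (1/3)    [7 ≡ 1 mod 3]
  = 1    [(1/3) = 1]
Second factor (1450/2093):
(1450/2093)
  = -(725/2093)    [2093 ≡ 5 mod 8 ⇒ (2/2093) = -1]
  = -(2093/725)    [QR: 725 ≡ 1 mod 4, sign kept]
  = -(643/725)    [2093 ≡ 643 mod 725]
  = -(725/643)    [QR: 725 ≡ 1 mod 4, sign kept]
  = -(82/643)    [725 ≡ 82 mod 643]
  = (41/643)    [643 ≡ 3 mod 8 ⇒ (2/643) = -1]
  = (643/41)    [QR: 41 ≡ 1 mod 4, sign kept]
  = (28/41)    [643 ≡ 28 mod 41]
  = (7/41)    [41 ≡ 1 mod 8 ⇒ (2/41)^2 = +1]
  = (41/7)    [QR: 41 ≡ 1 mod 4, sign kept]
  = (6/7)    [41 ≡ 6 mod 7]
  = (3/7)    [7 ≡ 7 mod 8 ⇒ (2/7) = +1]
  = -(7/3)    [QR: both ≡ 3 mod 4, sign flips]
  = -(1/3)    [7 ≡ 1 mod 3]
  = -1    [(1/3) = 1]
Product: (1)·(-1) = -1.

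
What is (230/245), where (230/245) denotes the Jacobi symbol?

Factor out 2: 230 = 2·115. Since 245 ≡ 5 (mod 8), (2/245) = -1. Now have -(115/245).
245 ≡ 1 (mod 4), so quadratic reciprocity gives (115/245) = (245/115). Reduce: 245 ≡ 15 (mod 115). Now have -(15/115).
Both 15 ≡ 3 and 115 ≡ 3 (mod 4), so reciprocity gives (15/115) = -(115/15). Reduce: 115 ≡ 10 (mod 15). Now have (10/15).
Factor out 2: 10 = 2·5. Since 15 ≡ 7 (mod 8), (2/15) = +1. Now have (5/15).
5 ≡ 1 (mod 4), so quadratic reciprocity gives (5/15) = (15/5). Reduce: 15 ≡ 0 (mod 5). Now have (0/5).
The numerator is now 0 with denominator 5 > 1: the symbol is 0.

0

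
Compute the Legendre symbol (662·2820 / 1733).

By multiplicativity, (662·2820 / 1733) = (662 / 1733)·(2820 / 1733).
First factor (662 / 1733):
(662 / 1733)
  = -(331 / 1733)    [1733 ≡ 5 mod 8 ⇒ (2 / 1733) = -1]
  = -(1733 / 331)    [QR: 1733 ≡ 1 mod 4, sign kept]
  = -(78 / 331)    [1733 ≡ 78 mod 331]
  = (39 / 331)    [331 ≡ 3 mod 8 ⇒ (2 / 331) = -1]
  = -(331 / 39)    [QR: both ≡ 3 mod 4, sign flips]
  = -(19 / 39)    [331 ≡ 19 mod 39]
  = (39 / 19)    [QR: both ≡ 3 mod 4, sign flips]
  = (1 / 19)    [39 ≡ 1 mod 19]
  = 1    [(1 / 19) = 1]
Second factor (2820 / 1733):
(2820 / 1733)
  = (1087 / 1733)    [2820 ≡ 1087 mod 1733]
  = (1733 / 1087)    [QR: 1733 ≡ 1 mod 4, sign kept]
  = (646 / 1087)    [1733 ≡ 646 mod 1087]
  = (323 / 1087)    [1087 ≡ 7 mod 8 ⇒ (2 / 1087) = +1]
  = -(1087 / 323)    [QR: both ≡ 3 mod 4, sign flips]
  = -(118 / 323)    [1087 ≡ 118 mod 323]
  = (59 / 323)    [323 ≡ 3 mod 8 ⇒ (2 / 323) = -1]
  = -(323 / 59)    [QR: both ≡ 3 mod 4, sign flips]
  = -(28 / 59)    [323 ≡ 28 mod 59]
  = -(7 / 59)    [59 ≡ 3 mod 8 ⇒ (2 / 59)^2 = +1]
  = (59 / 7)    [QR: both ≡ 3 mod 4, sign flips]
  = (3 / 7)    [59 ≡ 3 mod 7]
  = -(7 / 3)    [QR: both ≡ 3 mod 4, sign flips]
  = -(1 / 3)    [7 ≡ 1 mod 3]
  = -1    [(1 / 3) = 1]
Product: (1)·(-1) = -1.

-1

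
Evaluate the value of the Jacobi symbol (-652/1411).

-1

Reduce the numerator: -652 ≡ 759 (mod 1411), so (-652/1411) = (759/1411).
Both 759 ≡ 3 and 1411 ≡ 3 (mod 4), so reciprocity gives (759/1411) = -(1411/759). Reduce: 1411 ≡ 652 (mod 759). Now have -(652/759).
Factor out 2: 652 = 2^2·163. Since 759 ≡ 7 (mod 8), (2/759) = +1, and (2/759)^2 = +1. Now have -(163/759).
Both 163 ≡ 3 and 759 ≡ 3 (mod 4), so reciprocity gives (163/759) = -(759/163). Reduce: 759 ≡ 107 (mod 163). Now have (107/163).
Both 107 ≡ 3 and 163 ≡ 3 (mod 4), so reciprocity gives (107/163) = -(163/107). Reduce: 163 ≡ 56 (mod 107). Now have -(56/107).
Factor out 2: 56 = 2^3·7. Since 107 ≡ 3 (mod 8), (2/107) = -1, and (2/107)^3 = -1. Now have (7/107).
Both 7 ≡ 3 and 107 ≡ 3 (mod 4), so reciprocity gives (7/107) = -(107/7). Reduce: 107 ≡ 2 (mod 7). Now have -(2/7).
Factor out 2: 2 = 2. Since 7 ≡ 7 (mod 8), (2/7) = +1. Now have -(1/7).
(1/7) = 1. Collecting the sign factors: -1.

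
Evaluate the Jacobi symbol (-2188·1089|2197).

1

By multiplicativity, (-2188·1089|2197) = (-2188|2197)·(1089|2197).
First factor (-2188|2197):
Reduce the numerator: -2188 ≡ 9 (mod 2197), so (-2188|2197) = (9|2197).
9 ≡ 1 (mod 4), so quadratic reciprocity gives (9|2197) = (2197|9). Reduce: 2197 ≡ 1 (mod 9). Now have (1|9).
(1|9) = 1. Collecting the sign factors: 1.
Second factor (1089|2197):
1089 ≡ 1 (mod 4), so quadratic reciprocity gives (1089|2197) = (2197|1089). Reduce: 2197 ≡ 19 (mod 1089). Now have (19|1089).
1089 ≡ 1 (mod 4), so quadratic reciprocity gives (19|1089) = (1089|19). Reduce: 1089 ≡ 6 (mod 19). Now have (6|19).
Factor out 2: 6 = 2·3. Since 19 ≡ 3 (mod 8), (2|19) = -1. Now have -(3|19).
Both 3 ≡ 3 and 19 ≡ 3 (mod 4), so reciprocity gives (3|19) = -(19|3). Reduce: 19 ≡ 1 (mod 3). Now have (1|3).
(1|3) = 1. Collecting the sign factors: 1.
Product: (1)·(1) = 1.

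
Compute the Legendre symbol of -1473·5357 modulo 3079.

By multiplicativity, (-1473·5357/3079) = (-1473/3079)·(5357/3079).
First factor (-1473/3079):
Reduce the numerator: -1473 ≡ 1606 (mod 3079), so (-1473/3079) = (1606/3079).
Factor out 2: 1606 = 2·803. Since 3079 ≡ 7 (mod 8), (2/3079) = +1. Now have (803/3079).
Both 803 ≡ 3 and 3079 ≡ 3 (mod 4), so reciprocity gives (803/3079) = -(3079/803). Reduce: 3079 ≡ 670 (mod 803). Now have -(670/803).
Factor out 2: 670 = 2·335. Since 803 ≡ 3 (mod 8), (2/803) = -1. Now have (335/803).
Both 335 ≡ 3 and 803 ≡ 3 (mod 4), so reciprocity gives (335/803) = -(803/335). Reduce: 803 ≡ 133 (mod 335). Now have -(133/335).
133 ≡ 1 (mod 4), so quadratic reciprocity gives (133/335) = (335/133). Reduce: 335 ≡ 69 (mod 133). Now have -(69/133).
69 ≡ 1 (mod 4), so quadratic reciprocity gives (69/133) = (133/69). Reduce: 133 ≡ 64 (mod 69). Now have -(64/69).
Factor out 2: 64 = 2^6. Since 69 ≡ 5 (mod 8), (2/69) = -1, and (2/69)^6 = +1. Now have -(1/69).
(1/69) = 1. Collecting the sign factors: -1.
Second factor (5357/3079):
Reduce the numerator: 5357 ≡ 2278 (mod 3079), so (5357/3079) = (2278/3079).
Factor out 2: 2278 = 2·1139. Since 3079 ≡ 7 (mod 8), (2/3079) = +1. Now have (1139/3079).
Both 1139 ≡ 3 and 3079 ≡ 3 (mod 4), so reciprocity gives (1139/3079) = -(3079/1139). Reduce: 3079 ≡ 801 (mod 1139). Now have -(801/1139).
801 ≡ 1 (mod 4), so quadratic reciprocity gives (801/1139) = (1139/801). Reduce: 1139 ≡ 338 (mod 801). Now have -(338/801).
Factor out 2: 338 = 2·169. Since 801 ≡ 1 (mod 8), (2/801) = +1. Now have -(169/801).
169 ≡ 1 (mod 4), so quadratic reciprocity gives (169/801) = (801/169). Reduce: 801 ≡ 125 (mod 169). Now have -(125/169).
125 ≡ 1 (mod 4), so quadratic reciprocity gives (125/169) = (169/125). Reduce: 169 ≡ 44 (mod 125). Now have -(44/125).
Factor out 2: 44 = 2^2·11. Since 125 ≡ 5 (mod 8), (2/125) = -1, and (2/125)^2 = +1. Now have -(11/125).
125 ≡ 1 (mod 4), so quadratic reciprocity gives (11/125) = (125/11). Reduce: 125 ≡ 4 (mod 11). Now have -(4/11).
Factor out 2: 4 = 2^2. Since 11 ≡ 3 (mod 8), (2/11) = -1, and (2/11)^2 = +1. Now have -(1/11).
(1/11) = 1. Collecting the sign factors: -1.
Product: (-1)·(-1) = 1.

1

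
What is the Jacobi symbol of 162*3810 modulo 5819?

-1

By multiplicativity, (162·3810/5819) = (162/5819)·(3810/5819).
First factor (162/5819):
(162/5819)
  = -(81/5819)    [5819 ≡ 3 mod 8 ⇒ (2/5819) = -1]
  = -(5819/81)    [QR: 81 ≡ 1 mod 4, sign kept]
  = -(68/81)    [5819 ≡ 68 mod 81]
  = -(17/81)    [81 ≡ 1 mod 8 ⇒ (2/81)^2 = +1]
  = -(81/17)    [QR: 17 ≡ 1 mod 4, sign kept]
  = -(13/17)    [81 ≡ 13 mod 17]
  = -(17/13)    [QR: 13 ≡ 1 mod 4, sign kept]
  = -(4/13)    [17 ≡ 4 mod 13]
  = -(1/13)    [13 ≡ 5 mod 8 ⇒ (2/13)^2 = +1]
  = -1    [(1/13) = 1]
Second factor (3810/5819):
(3810/5819)
  = -(1905/5819)    [5819 ≡ 3 mod 8 ⇒ (2/5819) = -1]
  = -(5819/1905)    [QR: 1905 ≡ 1 mod 4, sign kept]
  = -(104/1905)    [5819 ≡ 104 mod 1905]
  = -(13/1905)    [1905 ≡ 1 mod 8 ⇒ (2/1905)^3 = +1]
  = -(1905/13)    [QR: 13 ≡ 1 mod 4, sign kept]
  = -(7/13)    [1905 ≡ 7 mod 13]
  = -(13/7)    [QR: 13 ≡ 1 mod 4, sign kept]
  = -(6/7)    [13 ≡ 6 mod 7]
  = -(3/7)    [7 ≡ 7 mod 8 ⇒ (2/7) = +1]
  = (7/3)    [QR: both ≡ 3 mod 4, sign flips]
  = (1/3)    [7 ≡ 1 mod 3]
  = 1    [(1/3) = 1]
Product: (-1)·(1) = -1.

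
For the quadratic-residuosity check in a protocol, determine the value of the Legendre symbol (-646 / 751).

1

Reduce the numerator: -646 ≡ 105 (mod 751), so (-646 / 751) = (105 / 751).
105 ≡ 1 (mod 4), so quadratic reciprocity gives (105 / 751) = (751 / 105). Reduce: 751 ≡ 16 (mod 105). Now have (16 / 105).
Factor out 2: 16 = 2^4. Since 105 ≡ 1 (mod 8), (2 / 105) = +1, and (2 / 105)^4 = +1. Now have (1 / 105).
(1 / 105) = 1. Collecting the sign factors: 1.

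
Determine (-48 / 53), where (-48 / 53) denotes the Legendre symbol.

-1

Pull out -1: (-48 / 53) = (-1 / 53)·(48 / 53). Since 53 ≡ 1 (mod 4), (-1 / 53) = +1. Now have (48 / 53).
Factor out 2: 48 = 2^4·3. Since 53 ≡ 5 (mod 8), (2 / 53) = -1, and (2 / 53)^4 = +1. Now have (3 / 53).
53 ≡ 1 (mod 4), so quadratic reciprocity gives (3 / 53) = (53 / 3). Reduce: 53 ≡ 2 (mod 3). Now have (2 / 3).
Factor out 2: 2 = 2. Since 3 ≡ 3 (mod 8), (2 / 3) = -1. Now have -(1 / 3).
(1 / 3) = 1. Collecting the sign factors: -1.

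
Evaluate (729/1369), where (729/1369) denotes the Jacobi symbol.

729 ≡ 1 (mod 4), so quadratic reciprocity gives (729/1369) = (1369/729). Reduce: 1369 ≡ 640 (mod 729). Now have (640/729).
Factor out 2: 640 = 2^7·5. Since 729 ≡ 1 (mod 8), (2/729) = +1, and (2/729)^7 = +1. Now have (5/729).
5 ≡ 1 (mod 4), so quadratic reciprocity gives (5/729) = (729/5). Reduce: 729 ≡ 4 (mod 5). Now have (4/5).
Factor out 2: 4 = 2^2. Since 5 ≡ 5 (mod 8), (2/5) = -1, and (2/5)^2 = +1. Now have (1/5).
(1/5) = 1. Collecting the sign factors: 1.

1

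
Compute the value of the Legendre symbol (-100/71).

-1

Reduce the numerator: -100 ≡ 42 (mod 71), so (-100/71) = (42/71).
Factor out 2: 42 = 2·21. Since 71 ≡ 7 (mod 8), (2/71) = +1. Now have (21/71).
21 ≡ 1 (mod 4), so quadratic reciprocity gives (21/71) = (71/21). Reduce: 71 ≡ 8 (mod 21). Now have (8/21).
Factor out 2: 8 = 2^3. Since 21 ≡ 5 (mod 8), (2/21) = -1, and (2/21)^3 = -1. Now have -(1/21).
(1/21) = 1. Collecting the sign factors: -1.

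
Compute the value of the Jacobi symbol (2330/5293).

(2330/5293)
  = -(1165/5293)    [5293 ≡ 5 mod 8 ⇒ (2/5293) = -1]
  = -(5293/1165)    [QR: 1165 ≡ 1 mod 4, sign kept]
  = -(633/1165)    [5293 ≡ 633 mod 1165]
  = -(1165/633)    [QR: 633 ≡ 1 mod 4, sign kept]
  = -(532/633)    [1165 ≡ 532 mod 633]
  = -(133/633)    [633 ≡ 1 mod 8 ⇒ (2/633)^2 = +1]
  = -(633/133)    [QR: 133 ≡ 1 mod 4, sign kept]
  = -(101/133)    [633 ≡ 101 mod 133]
  = -(133/101)    [QR: 101 ≡ 1 mod 4, sign kept]
  = -(32/101)    [133 ≡ 32 mod 101]
  = (1/101)    [101 ≡ 5 mod 8 ⇒ (2/101)^5 = -1]
  = 1    [(1/101) = 1]

1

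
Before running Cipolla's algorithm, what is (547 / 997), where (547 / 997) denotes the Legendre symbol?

-1

(547 / 997)
  = (997 / 547)    [QR: 997 ≡ 1 mod 4, sign kept]
  = (450 / 547)    [997 ≡ 450 mod 547]
  = -(225 / 547)    [547 ≡ 3 mod 8 ⇒ (2 / 547) = -1]
  = -(547 / 225)    [QR: 225 ≡ 1 mod 4, sign kept]
  = -(97 / 225)    [547 ≡ 97 mod 225]
  = -(225 / 97)    [QR: 97 ≡ 1 mod 4, sign kept]
  = -(31 / 97)    [225 ≡ 31 mod 97]
  = -(97 / 31)    [QR: 97 ≡ 1 mod 4, sign kept]
  = -(4 / 31)    [97 ≡ 4 mod 31]
  = -(1 / 31)    [31 ≡ 7 mod 8 ⇒ (2 / 31)^2 = +1]
  = -1    [(1 / 31) = 1]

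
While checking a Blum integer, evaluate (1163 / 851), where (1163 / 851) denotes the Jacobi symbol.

(1163 / 851)
  = (312 / 851)    [1163 ≡ 312 mod 851]
  = -(39 / 851)    [851 ≡ 3 mod 8 ⇒ (2 / 851)^3 = -1]
  = (851 / 39)    [QR: both ≡ 3 mod 4, sign flips]
  = (32 / 39)    [851 ≡ 32 mod 39]
  = (1 / 39)    [39 ≡ 7 mod 8 ⇒ (2 / 39)^5 = +1]
  = 1    [(1 / 39) = 1]

1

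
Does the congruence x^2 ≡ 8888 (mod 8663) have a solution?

yes

(8888|8663)
  = (225|8663)    [8888 ≡ 225 mod 8663]
  = (8663|225)    [QR: 225 ≡ 1 mod 4, sign kept]
  = (113|225)    [8663 ≡ 113 mod 225]
  = (225|113)    [QR: 113 ≡ 1 mod 4, sign kept]
  = (112|113)    [225 ≡ 112 mod 113]
  = (7|113)    [113 ≡ 1 mod 8 ⇒ (2|113)^4 = +1]
  = (113|7)    [QR: 113 ≡ 1 mod 4, sign kept]
  = (1|7)    [113 ≡ 1 mod 7]
  = 1    [(1|7) = 1]
(8888|8663) = 1, and 8663 is prime, so 8888 is a quadratic residue mod 8663.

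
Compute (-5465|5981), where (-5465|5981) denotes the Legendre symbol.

Reduce the numerator: -5465 ≡ 516 (mod 5981), so (-5465|5981) = (516|5981).
Factor out 2: 516 = 2^2·129. Since 5981 ≡ 5 (mod 8), (2|5981) = -1, and (2|5981)^2 = +1. Now have (129|5981).
129 ≡ 1 (mod 4), so quadratic reciprocity gives (129|5981) = (5981|129). Reduce: 5981 ≡ 47 (mod 129). Now have (47|129).
129 ≡ 1 (mod 4), so quadratic reciprocity gives (47|129) = (129|47). Reduce: 129 ≡ 35 (mod 47). Now have (35|47).
Both 35 ≡ 3 and 47 ≡ 3 (mod 4), so reciprocity gives (35|47) = -(47|35). Reduce: 47 ≡ 12 (mod 35). Now have -(12|35).
Factor out 2: 12 = 2^2·3. Since 35 ≡ 3 (mod 8), (2|35) = -1, and (2|35)^2 = +1. Now have -(3|35).
Both 3 ≡ 3 and 35 ≡ 3 (mod 4), so reciprocity gives (3|35) = -(35|3). Reduce: 35 ≡ 2 (mod 3). Now have (2|3).
Factor out 2: 2 = 2. Since 3 ≡ 3 (mod 8), (2|3) = -1. Now have -(1|3).
(1|3) = 1. Collecting the sign factors: -1.

-1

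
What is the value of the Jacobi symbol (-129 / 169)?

1

Pull out -1: (-129 / 169) = (-1 / 169)·(129 / 169). Since 169 ≡ 1 (mod 4), (-1 / 169) = +1. Now have (129 / 169).
129 ≡ 1 (mod 4), so quadratic reciprocity gives (129 / 169) = (169 / 129). Reduce: 169 ≡ 40 (mod 129). Now have (40 / 129).
Factor out 2: 40 = 2^3·5. Since 129 ≡ 1 (mod 8), (2 / 129) = +1, and (2 / 129)^3 = +1. Now have (5 / 129).
5 ≡ 1 (mod 4), so quadratic reciprocity gives (5 / 129) = (129 / 5). Reduce: 129 ≡ 4 (mod 5). Now have (4 / 5).
Factor out 2: 4 = 2^2. Since 5 ≡ 5 (mod 8), (2 / 5) = -1, and (2 / 5)^2 = +1. Now have (1 / 5).
(1 / 5) = 1. Collecting the sign factors: 1.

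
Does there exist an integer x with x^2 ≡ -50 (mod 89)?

(-50/89)
  = (39/89)    [-50 ≡ 39 mod 89]
  = (89/39)    [QR: 89 ≡ 1 mod 4, sign kept]
  = (11/39)    [89 ≡ 11 mod 39]
  = -(39/11)    [QR: both ≡ 3 mod 4, sign flips]
  = -(6/11)    [39 ≡ 6 mod 11]
  = (3/11)    [11 ≡ 3 mod 8 ⇒ (2/11) = -1]
  = -(11/3)    [QR: both ≡ 3 mod 4, sign flips]
  = -(2/3)    [11 ≡ 2 mod 3]
  = (1/3)    [3 ≡ 3 mod 8 ⇒ (2/3) = -1]
  = 1    [(1/3) = 1]
The Legendre symbol is 1, so x^2 ≡ -50 (mod 89) has solution.

yes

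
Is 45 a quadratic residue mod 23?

no

Reduce the numerator: 45 ≡ 22 (mod 23), so (45/23) = (22/23).
Factor out 2: 22 = 2·11. Since 23 ≡ 7 (mod 8), (2/23) = +1. Now have (11/23).
Both 11 ≡ 3 and 23 ≡ 3 (mod 4), so reciprocity gives (11/23) = -(23/11). Reduce: 23 ≡ 1 (mod 11). Now have -(1/11).
(1/11) = 1. Collecting the sign factors: -1.
The Legendre symbol is -1, so x^2 ≡ 45 (mod 23) has no solution.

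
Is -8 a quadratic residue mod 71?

(-8|71)
  = -(8|71)    [71 ≡ 3 mod 4 ⇒ (-1|71) = -1]
  = -(1|71)    [71 ≡ 7 mod 8 ⇒ (2|71)^3 = +1]
  = -1    [(1|71) = 1]
The Legendre symbol is -1, so x^2 ≡ -8 (mod 71) has no solution.

no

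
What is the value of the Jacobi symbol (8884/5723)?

Reduce the numerator: 8884 ≡ 3161 (mod 5723), so (8884/5723) = (3161/5723).
3161 ≡ 1 (mod 4), so quadratic reciprocity gives (3161/5723) = (5723/3161). Reduce: 5723 ≡ 2562 (mod 3161). Now have (2562/3161).
Factor out 2: 2562 = 2·1281. Since 3161 ≡ 1 (mod 8), (2/3161) = +1. Now have (1281/3161).
1281 ≡ 1 (mod 4), so quadratic reciprocity gives (1281/3161) = (3161/1281). Reduce: 3161 ≡ 599 (mod 1281). Now have (599/1281).
1281 ≡ 1 (mod 4), so quadratic reciprocity gives (599/1281) = (1281/599). Reduce: 1281 ≡ 83 (mod 599). Now have (83/599).
Both 83 ≡ 3 and 599 ≡ 3 (mod 4), so reciprocity gives (83/599) = -(599/83). Reduce: 599 ≡ 18 (mod 83). Now have -(18/83).
Factor out 2: 18 = 2·9. Since 83 ≡ 3 (mod 8), (2/83) = -1. Now have (9/83).
9 ≡ 1 (mod 4), so quadratic reciprocity gives (9/83) = (83/9). Reduce: 83 ≡ 2 (mod 9). Now have (2/9).
Factor out 2: 2 = 2. Since 9 ≡ 1 (mod 8), (2/9) = +1. Now have (1/9).
(1/9) = 1. Collecting the sign factors: 1.

1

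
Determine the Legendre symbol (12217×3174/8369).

-1

By multiplicativity, (12217·3174/8369) = (12217/8369)·(3174/8369).
First factor (12217/8369):
(12217/8369)
  = (3848/8369)    [12217 ≡ 3848 mod 8369]
  = (481/8369)    [8369 ≡ 1 mod 8 ⇒ (2/8369)^3 = +1]
  = (8369/481)    [QR: 481 ≡ 1 mod 4, sign kept]
  = (192/481)    [8369 ≡ 192 mod 481]
  = (3/481)    [481 ≡ 1 mod 8 ⇒ (2/481)^6 = +1]
  = (481/3)    [QR: 481 ≡ 1 mod 4, sign kept]
  = (1/3)    [481 ≡ 1 mod 3]
  = 1    [(1/3) = 1]
Second factor (3174/8369):
(3174/8369)
  = (1587/8369)    [8369 ≡ 1 mod 8 ⇒ (2/8369) = +1]
  = (8369/1587)    [QR: 8369 ≡ 1 mod 4, sign kept]
  = (434/1587)    [8369 ≡ 434 mod 1587]
  = -(217/1587)    [1587 ≡ 3 mod 8 ⇒ (2/1587) = -1]
  = -(1587/217)    [QR: 217 ≡ 1 mod 4, sign kept]
  = -(68/217)    [1587 ≡ 68 mod 217]
  = -(17/217)    [217 ≡ 1 mod 8 ⇒ (2/217)^2 = +1]
  = -(217/17)    [QR: 17 ≡ 1 mod 4, sign kept]
  = -(13/17)    [217 ≡ 13 mod 17]
  = -(17/13)    [QR: 13 ≡ 1 mod 4, sign kept]
  = -(4/13)    [17 ≡ 4 mod 13]
  = -(1/13)    [13 ≡ 5 mod 8 ⇒ (2/13)^2 = +1]
  = -1    [(1/13) = 1]
Product: (1)·(-1) = -1.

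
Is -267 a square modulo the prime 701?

Pull out -1: (-267/701) = (-1/701)·(267/701). Since 701 ≡ 1 (mod 4), (-1/701) = +1. Now have (267/701).
701 ≡ 1 (mod 4), so quadratic reciprocity gives (267/701) = (701/267). Reduce: 701 ≡ 167 (mod 267). Now have (167/267).
Both 167 ≡ 3 and 267 ≡ 3 (mod 4), so reciprocity gives (167/267) = -(267/167). Reduce: 267 ≡ 100 (mod 167). Now have -(100/167).
Factor out 2: 100 = 2^2·25. Since 167 ≡ 7 (mod 8), (2/167) = +1, and (2/167)^2 = +1. Now have -(25/167).
25 ≡ 1 (mod 4), so quadratic reciprocity gives (25/167) = (167/25). Reduce: 167 ≡ 17 (mod 25). Now have -(17/25).
17 ≡ 1 (mod 4), so quadratic reciprocity gives (17/25) = (25/17). Reduce: 25 ≡ 8 (mod 17). Now have -(8/17).
Factor out 2: 8 = 2^3. Since 17 ≡ 1 (mod 8), (2/17) = +1, and (2/17)^3 = +1. Now have -(1/17).
(1/17) = 1. Collecting the sign factors: -1.
(-267/701) = -1, and 701 is prime, so -267 is not a quadratic residue mod 701.

no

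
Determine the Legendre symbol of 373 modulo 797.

1

373 ≡ 1 (mod 4), so quadratic reciprocity gives (373|797) = (797|373). Reduce: 797 ≡ 51 (mod 373). Now have (51|373).
373 ≡ 1 (mod 4), so quadratic reciprocity gives (51|373) = (373|51). Reduce: 373 ≡ 16 (mod 51). Now have (16|51).
Factor out 2: 16 = 2^4. Since 51 ≡ 3 (mod 8), (2|51) = -1, and (2|51)^4 = +1. Now have (1|51).
(1|51) = 1. Collecting the sign factors: 1.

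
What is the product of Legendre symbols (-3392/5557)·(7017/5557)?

By multiplicativity, (-3392·7017/5557) = (-3392/5557)·(7017/5557).
First factor (-3392/5557):
(-3392/5557)
  = (3392/5557)    [5557 ≡ 1 mod 4 ⇒ (-1/5557) = +1]
  = (53/5557)    [5557 ≡ 5 mod 8 ⇒ (2/5557)^6 = +1]
  = (5557/53)    [QR: 53 ≡ 1 mod 4, sign kept]
  = (45/53)    [5557 ≡ 45 mod 53]
  = (53/45)    [QR: 45 ≡ 1 mod 4, sign kept]
  = (8/45)    [53 ≡ 8 mod 45]
  = -(1/45)    [45 ≡ 5 mod 8 ⇒ (2/45)^3 = -1]
  = -1    [(1/45) = 1]
Second factor (7017/5557):
(7017/5557)
  = (1460/5557)    [7017 ≡ 1460 mod 5557]
  = (365/5557)    [5557 ≡ 5 mod 8 ⇒ (2/5557)^2 = +1]
  = (5557/365)    [QR: 365 ≡ 1 mod 4, sign kept]
  = (82/365)    [5557 ≡ 82 mod 365]
  = -(41/365)    [365 ≡ 5 mod 8 ⇒ (2/365) = -1]
  = -(365/41)    [QR: 41 ≡ 1 mod 4, sign kept]
  = -(37/41)    [365 ≡ 37 mod 41]
  = -(41/37)    [QR: 37 ≡ 1 mod 4, sign kept]
  = -(4/37)    [41 ≡ 4 mod 37]
  = -(1/37)    [37 ≡ 5 mod 8 ⇒ (2/37)^2 = +1]
  = -1    [(1/37) = 1]
Product: (-1)·(-1) = 1.

1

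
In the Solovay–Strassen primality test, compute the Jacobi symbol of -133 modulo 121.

1

Pull out -1: (-133 / 121) = (-1 / 121)·(133 / 121). Since 121 ≡ 1 (mod 4), (-1 / 121) = +1. Now have (133 / 121).
Reduce the numerator: 133 ≡ 12 (mod 121), so (133 / 121) = (12 / 121).
Factor out 2: 12 = 2^2·3. Since 121 ≡ 1 (mod 8), (2 / 121) = +1, and (2 / 121)^2 = +1. Now have (3 / 121).
121 ≡ 1 (mod 4), so quadratic reciprocity gives (3 / 121) = (121 / 3). Reduce: 121 ≡ 1 (mod 3). Now have (1 / 3).
(1 / 3) = 1. Collecting the sign factors: 1.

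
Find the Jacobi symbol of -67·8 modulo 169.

By multiplicativity, (-67·8/169) = (-67/169)·(8/169).
First factor (-67/169):
Reduce the numerator: -67 ≡ 102 (mod 169), so (-67/169) = (102/169).
Factor out 2: 102 = 2·51. Since 169 ≡ 1 (mod 8), (2/169) = +1. Now have (51/169).
169 ≡ 1 (mod 4), so quadratic reciprocity gives (51/169) = (169/51). Reduce: 169 ≡ 16 (mod 51). Now have (16/51).
Factor out 2: 16 = 2^4. Since 51 ≡ 3 (mod 8), (2/51) = -1, and (2/51)^4 = +1. Now have (1/51).
(1/51) = 1. Collecting the sign factors: 1.
Second factor (8/169):
Factor out 2: 8 = 2^3. Since 169 ≡ 1 (mod 8), (2/169) = +1, and (2/169)^3 = +1. Now have (1/169).
(1/169) = 1. Collecting the sign factors: 1.
Product: (1)·(1) = 1.

1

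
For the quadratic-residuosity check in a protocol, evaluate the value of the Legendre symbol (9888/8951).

-1

(9888/8951)
  = (937/8951)    [9888 ≡ 937 mod 8951]
  = (8951/937)    [QR: 937 ≡ 1 mod 4, sign kept]
  = (518/937)    [8951 ≡ 518 mod 937]
  = (259/937)    [937 ≡ 1 mod 8 ⇒ (2/937) = +1]
  = (937/259)    [QR: 937 ≡ 1 mod 4, sign kept]
  = (160/259)    [937 ≡ 160 mod 259]
  = -(5/259)    [259 ≡ 3 mod 8 ⇒ (2/259)^5 = -1]
  = -(259/5)    [QR: 5 ≡ 1 mod 4, sign kept]
  = -(4/5)    [259 ≡ 4 mod 5]
  = -(1/5)    [5 ≡ 5 mod 8 ⇒ (2/5)^2 = +1]
  = -1    [(1/5) = 1]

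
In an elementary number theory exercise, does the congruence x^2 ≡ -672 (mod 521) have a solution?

Reduce the numerator: -672 ≡ 370 (mod 521), so (-672/521) = (370/521).
Factor out 2: 370 = 2·185. Since 521 ≡ 1 (mod 8), (2/521) = +1. Now have (185/521).
185 ≡ 1 (mod 4), so quadratic reciprocity gives (185/521) = (521/185). Reduce: 521 ≡ 151 (mod 185). Now have (151/185).
185 ≡ 1 (mod 4), so quadratic reciprocity gives (151/185) = (185/151). Reduce: 185 ≡ 34 (mod 151). Now have (34/151).
Factor out 2: 34 = 2·17. Since 151 ≡ 7 (mod 8), (2/151) = +1. Now have (17/151).
17 ≡ 1 (mod 4), so quadratic reciprocity gives (17/151) = (151/17). Reduce: 151 ≡ 15 (mod 17). Now have (15/17).
17 ≡ 1 (mod 4), so quadratic reciprocity gives (15/17) = (17/15). Reduce: 17 ≡ 2 (mod 15). Now have (2/15).
Factor out 2: 2 = 2. Since 15 ≡ 7 (mod 8), (2/15) = +1. Now have (1/15).
(1/15) = 1. Collecting the sign factors: 1.
The Legendre symbol is 1, so x^2 ≡ -672 (mod 521) has solution.

yes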